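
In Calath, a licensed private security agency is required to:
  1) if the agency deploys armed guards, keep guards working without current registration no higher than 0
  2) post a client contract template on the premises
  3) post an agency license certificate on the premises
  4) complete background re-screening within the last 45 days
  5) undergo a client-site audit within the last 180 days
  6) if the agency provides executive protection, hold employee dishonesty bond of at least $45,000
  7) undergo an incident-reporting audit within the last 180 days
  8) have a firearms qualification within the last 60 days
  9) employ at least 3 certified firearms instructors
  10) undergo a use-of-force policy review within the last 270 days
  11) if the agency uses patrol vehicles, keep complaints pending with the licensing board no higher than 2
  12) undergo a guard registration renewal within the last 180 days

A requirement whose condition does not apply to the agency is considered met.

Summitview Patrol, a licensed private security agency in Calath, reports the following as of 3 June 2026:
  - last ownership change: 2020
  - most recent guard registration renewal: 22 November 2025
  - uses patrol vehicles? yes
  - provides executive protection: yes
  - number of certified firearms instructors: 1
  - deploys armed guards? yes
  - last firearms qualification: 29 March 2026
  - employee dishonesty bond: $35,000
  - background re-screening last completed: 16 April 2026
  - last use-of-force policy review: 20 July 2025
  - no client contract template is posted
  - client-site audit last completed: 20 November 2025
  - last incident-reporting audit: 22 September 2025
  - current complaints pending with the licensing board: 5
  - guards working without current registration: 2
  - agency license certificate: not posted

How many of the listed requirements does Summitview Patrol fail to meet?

1. condition 'deploys armed guards' holds; guards working without current registration 2 > 0 → not met
2. client contract template absent → not met
3. agency license certificate absent → not met
4. background re-screening 48 days ago vs limit 45 → not met
5. client-site audit 195 days ago vs limit 180 → not met
6. condition 'provides executive protection' holds; employee dishonesty bond $35,000 < $45,000 → not met
7. incident-reporting audit 254 days ago vs limit 180 → not met
8. firearms qualification 66 days ago vs limit 60 → not met
9. certified firearms instructors 1 < 3 → not met
10. use-of-force policy review 318 days ago vs limit 270 → not met
11. condition 'uses patrol vehicles' holds; complaints pending with the licensing board 5 > 2 → not met
12. guard registration renewal 193 days ago vs limit 180 → not met
Not met: 12 of 12

12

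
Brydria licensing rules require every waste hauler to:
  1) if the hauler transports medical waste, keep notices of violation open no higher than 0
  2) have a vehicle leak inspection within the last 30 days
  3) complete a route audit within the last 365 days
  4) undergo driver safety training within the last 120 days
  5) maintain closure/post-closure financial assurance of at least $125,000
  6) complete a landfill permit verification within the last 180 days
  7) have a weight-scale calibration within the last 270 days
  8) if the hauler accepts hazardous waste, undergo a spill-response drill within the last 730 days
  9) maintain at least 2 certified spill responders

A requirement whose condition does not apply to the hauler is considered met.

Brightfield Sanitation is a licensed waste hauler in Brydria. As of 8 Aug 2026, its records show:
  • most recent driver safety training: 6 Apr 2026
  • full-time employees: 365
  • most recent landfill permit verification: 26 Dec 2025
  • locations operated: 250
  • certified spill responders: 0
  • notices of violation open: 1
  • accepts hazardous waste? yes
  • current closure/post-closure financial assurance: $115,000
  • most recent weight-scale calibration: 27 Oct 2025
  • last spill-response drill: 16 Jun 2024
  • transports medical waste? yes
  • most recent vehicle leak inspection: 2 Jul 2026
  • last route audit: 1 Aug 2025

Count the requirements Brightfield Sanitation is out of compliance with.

1. condition 'transports medical waste' holds; notices of violation open 1 > 0 → not met
2. vehicle leak inspection 37 days ago vs limit 30 → not met
3. route audit 372 days ago vs limit 365 → not met
4. driver safety training 124 days ago vs limit 120 → not met
5. closure/post-closure financial assurance $115,000 < $125,000 → not met
6. landfill permit verification 225 days ago vs limit 180 → not met
7. weight-scale calibration 285 days ago vs limit 270 → not met
8. condition 'accepts hazardous waste' holds; spill-response drill 783 days ago vs limit 730 → not met
9. certified spill responders 0 < 2 → not met
Not met: 9 of 9

9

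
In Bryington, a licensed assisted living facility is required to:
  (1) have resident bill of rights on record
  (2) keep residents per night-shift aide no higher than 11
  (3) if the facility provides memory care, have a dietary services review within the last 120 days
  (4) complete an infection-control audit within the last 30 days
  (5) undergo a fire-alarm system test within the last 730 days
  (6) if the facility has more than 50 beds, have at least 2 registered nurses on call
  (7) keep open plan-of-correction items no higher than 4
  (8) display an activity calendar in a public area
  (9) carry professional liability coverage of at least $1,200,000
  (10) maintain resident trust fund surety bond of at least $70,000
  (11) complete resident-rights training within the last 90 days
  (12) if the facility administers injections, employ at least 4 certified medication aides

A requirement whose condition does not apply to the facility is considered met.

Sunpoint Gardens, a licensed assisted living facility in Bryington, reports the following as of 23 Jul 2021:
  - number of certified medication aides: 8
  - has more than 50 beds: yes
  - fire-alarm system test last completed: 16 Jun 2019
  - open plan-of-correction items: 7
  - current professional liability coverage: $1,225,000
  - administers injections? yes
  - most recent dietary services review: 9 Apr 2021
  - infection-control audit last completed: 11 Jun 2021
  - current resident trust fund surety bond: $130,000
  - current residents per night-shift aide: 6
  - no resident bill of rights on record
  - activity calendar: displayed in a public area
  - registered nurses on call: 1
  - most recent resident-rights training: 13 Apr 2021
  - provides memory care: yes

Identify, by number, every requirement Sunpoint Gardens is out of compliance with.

1. resident bill of rights absent → not met
2. residents per night-shift aide 6 ≤ 11 → met
3. condition 'provides memory care' holds; dietary services review 105 days ago vs limit 120 → met
4. infection-control audit 42 days ago vs limit 30 → not met
5. fire-alarm system test 768 days ago vs limit 730 → not met
6. condition 'has more than 50 beds' holds; registered nurses on call 1 < 2 → not met
7. open plan-of-correction items 7 > 4 → not met
8. activity calendar present → met
9. professional liability coverage $1,225,000 ≥ $1,200,000 → met
10. resident trust fund surety bond $130,000 ≥ $70,000 → met
11. resident-rights training 101 days ago vs limit 90 → not met
12. condition 'administers injections' holds; certified medication aides 8 ≥ 4 → met
Not met: 1, 4, 5, 6, 7, 11

1, 4, 5, 6, 7, 11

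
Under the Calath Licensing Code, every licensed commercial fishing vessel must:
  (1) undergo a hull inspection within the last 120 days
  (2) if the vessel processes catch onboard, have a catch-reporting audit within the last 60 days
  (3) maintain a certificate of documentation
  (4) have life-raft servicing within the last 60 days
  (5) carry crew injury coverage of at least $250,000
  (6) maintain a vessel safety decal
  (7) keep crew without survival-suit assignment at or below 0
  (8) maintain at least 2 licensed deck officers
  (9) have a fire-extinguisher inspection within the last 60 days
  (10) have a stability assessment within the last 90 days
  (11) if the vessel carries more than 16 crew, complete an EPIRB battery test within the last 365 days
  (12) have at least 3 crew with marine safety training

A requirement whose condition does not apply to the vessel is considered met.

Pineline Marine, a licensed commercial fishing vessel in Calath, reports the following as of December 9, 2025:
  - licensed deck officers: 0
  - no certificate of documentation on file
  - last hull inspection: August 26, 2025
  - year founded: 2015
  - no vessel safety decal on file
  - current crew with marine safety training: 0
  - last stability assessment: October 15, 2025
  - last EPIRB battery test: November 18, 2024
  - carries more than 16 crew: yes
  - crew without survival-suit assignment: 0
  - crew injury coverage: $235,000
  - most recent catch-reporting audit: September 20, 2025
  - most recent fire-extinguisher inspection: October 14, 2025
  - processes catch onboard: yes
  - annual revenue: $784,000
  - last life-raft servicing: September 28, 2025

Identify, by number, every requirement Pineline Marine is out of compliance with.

1. hull inspection 105 days ago vs limit 120 → met
2. condition 'processes catch onboard' holds; catch-reporting audit 80 days ago vs limit 60 → not met
3. certificate of documentation absent → not met
4. life-raft servicing 72 days ago vs limit 60 → not met
5. crew injury coverage $235,000 < $250,000 → not met
6. vessel safety decal absent → not met
7. crew without survival-suit assignment 0 ≤ 0 → met
8. licensed deck officers 0 < 2 → not met
9. fire-extinguisher inspection 56 days ago vs limit 60 → met
10. stability assessment 55 days ago vs limit 90 → met
11. condition 'carries more than 16 crew' holds; EPIRB battery test 386 days ago vs limit 365 → not met
12. crew with marine safety training 0 < 3 → not met
Not met: 2, 3, 4, 5, 6, 8, 11, 12

2, 3, 4, 5, 6, 8, 11, 12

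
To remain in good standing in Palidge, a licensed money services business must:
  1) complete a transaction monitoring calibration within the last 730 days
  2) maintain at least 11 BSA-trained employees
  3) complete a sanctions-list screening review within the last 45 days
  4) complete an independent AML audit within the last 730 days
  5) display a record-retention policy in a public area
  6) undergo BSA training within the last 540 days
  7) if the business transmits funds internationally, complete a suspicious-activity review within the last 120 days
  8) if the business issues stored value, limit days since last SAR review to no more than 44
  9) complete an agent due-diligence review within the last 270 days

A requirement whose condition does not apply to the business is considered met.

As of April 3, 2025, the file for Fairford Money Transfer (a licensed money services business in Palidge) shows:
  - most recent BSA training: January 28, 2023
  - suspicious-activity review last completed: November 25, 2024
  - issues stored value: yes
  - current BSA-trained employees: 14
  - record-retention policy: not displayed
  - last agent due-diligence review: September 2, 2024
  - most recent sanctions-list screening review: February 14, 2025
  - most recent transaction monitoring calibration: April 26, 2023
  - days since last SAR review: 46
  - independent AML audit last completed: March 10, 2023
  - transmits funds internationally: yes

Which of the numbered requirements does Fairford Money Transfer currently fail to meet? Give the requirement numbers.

3, 4, 5, 6, 7, 8

1. transaction monitoring calibration 708 days ago vs limit 730 → met
2. BSA-trained employees 14 ≥ 11 → met
3. sanctions-list screening review 48 days ago vs limit 45 → not met
4. independent AML audit 755 days ago vs limit 730 → not met
5. record-retention policy absent → not met
6. BSA training 796 days ago vs limit 540 → not met
7. condition 'transmits funds internationally' holds; suspicious-activity review 129 days ago vs limit 120 → not met
8. condition 'issues stored value' holds; days since last SAR review 46 > 44 → not met
9. agent due-diligence review 213 days ago vs limit 270 → met
Not met: 3, 4, 5, 6, 7, 8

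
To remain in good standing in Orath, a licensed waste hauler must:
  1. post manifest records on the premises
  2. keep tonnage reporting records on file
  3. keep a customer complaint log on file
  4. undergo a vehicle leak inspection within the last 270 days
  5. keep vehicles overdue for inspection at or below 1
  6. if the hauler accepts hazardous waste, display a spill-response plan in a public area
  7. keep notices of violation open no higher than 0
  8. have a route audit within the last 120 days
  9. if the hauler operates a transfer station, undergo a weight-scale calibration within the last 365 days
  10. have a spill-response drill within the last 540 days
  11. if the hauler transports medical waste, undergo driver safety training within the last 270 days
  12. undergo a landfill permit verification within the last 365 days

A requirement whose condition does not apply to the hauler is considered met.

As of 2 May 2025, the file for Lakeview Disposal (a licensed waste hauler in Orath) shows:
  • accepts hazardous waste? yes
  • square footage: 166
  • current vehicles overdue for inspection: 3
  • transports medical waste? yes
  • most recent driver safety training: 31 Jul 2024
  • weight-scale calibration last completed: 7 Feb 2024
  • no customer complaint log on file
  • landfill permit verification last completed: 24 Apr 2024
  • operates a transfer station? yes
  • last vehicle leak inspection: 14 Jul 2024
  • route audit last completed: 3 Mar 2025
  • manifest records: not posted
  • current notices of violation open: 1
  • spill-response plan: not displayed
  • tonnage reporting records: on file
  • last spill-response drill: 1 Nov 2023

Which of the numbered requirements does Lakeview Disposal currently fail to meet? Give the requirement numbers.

1, 3, 4, 5, 6, 7, 9, 10, 11, 12

1. manifest records absent → not met
2. tonnage reporting records present → met
3. customer complaint log absent → not met
4. vehicle leak inspection 292 days ago vs limit 270 → not met
5. vehicles overdue for inspection 3 > 1 → not met
6. condition 'accepts hazardous waste' holds; spill-response plan absent → not met
7. notices of violation open 1 > 0 → not met
8. route audit 60 days ago vs limit 120 → met
9. condition 'operates a transfer station' holds; weight-scale calibration 450 days ago vs limit 365 → not met
10. spill-response drill 548 days ago vs limit 540 → not met
11. condition 'transports medical waste' holds; driver safety training 275 days ago vs limit 270 → not met
12. landfill permit verification 373 days ago vs limit 365 → not met
Not met: 1, 3, 4, 5, 6, 7, 9, 10, 11, 12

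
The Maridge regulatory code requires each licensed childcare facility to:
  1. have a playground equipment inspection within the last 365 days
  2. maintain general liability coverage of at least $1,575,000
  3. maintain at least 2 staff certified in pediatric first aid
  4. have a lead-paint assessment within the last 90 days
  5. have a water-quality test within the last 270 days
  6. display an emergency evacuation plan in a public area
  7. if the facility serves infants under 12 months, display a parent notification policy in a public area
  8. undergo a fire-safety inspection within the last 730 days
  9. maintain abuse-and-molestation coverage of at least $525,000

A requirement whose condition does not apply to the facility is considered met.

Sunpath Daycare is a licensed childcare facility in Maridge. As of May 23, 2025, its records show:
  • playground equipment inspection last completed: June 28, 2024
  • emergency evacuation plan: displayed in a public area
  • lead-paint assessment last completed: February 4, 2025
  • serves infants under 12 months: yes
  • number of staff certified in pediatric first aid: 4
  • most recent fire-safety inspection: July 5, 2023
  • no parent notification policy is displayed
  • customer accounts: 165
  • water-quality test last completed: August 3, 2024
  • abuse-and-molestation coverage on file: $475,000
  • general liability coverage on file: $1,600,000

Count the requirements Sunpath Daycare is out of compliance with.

1. playground equipment inspection 329 days ago vs limit 365 → met
2. general liability coverage $1,600,000 ≥ $1,575,000 → met
3. staff certified in pediatric first aid 4 ≥ 2 → met
4. lead-paint assessment 108 days ago vs limit 90 → not met
5. water-quality test 293 days ago vs limit 270 → not met
6. emergency evacuation plan present → met
7. condition 'serves infants under 12 months' holds; parent notification policy absent → not met
8. fire-safety inspection 688 days ago vs limit 730 → met
9. abuse-and-molestation coverage $475,000 < $525,000 → not met
Not met: 4 of 9

4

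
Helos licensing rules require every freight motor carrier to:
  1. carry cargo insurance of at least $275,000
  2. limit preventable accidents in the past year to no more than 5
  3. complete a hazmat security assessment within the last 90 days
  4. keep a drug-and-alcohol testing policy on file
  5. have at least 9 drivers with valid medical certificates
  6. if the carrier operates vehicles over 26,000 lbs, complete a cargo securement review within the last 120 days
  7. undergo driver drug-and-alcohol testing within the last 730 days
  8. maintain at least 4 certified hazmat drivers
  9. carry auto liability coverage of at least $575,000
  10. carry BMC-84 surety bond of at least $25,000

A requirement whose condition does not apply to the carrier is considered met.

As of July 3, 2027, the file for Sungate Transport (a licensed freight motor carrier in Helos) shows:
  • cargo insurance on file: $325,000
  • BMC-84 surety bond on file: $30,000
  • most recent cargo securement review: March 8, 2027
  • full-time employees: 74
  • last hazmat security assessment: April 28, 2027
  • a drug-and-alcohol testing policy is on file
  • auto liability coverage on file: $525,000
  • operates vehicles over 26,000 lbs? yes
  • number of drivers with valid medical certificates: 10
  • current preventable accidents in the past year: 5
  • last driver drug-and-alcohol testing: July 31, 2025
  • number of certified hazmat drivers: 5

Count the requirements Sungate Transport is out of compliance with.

1. cargo insurance $325,000 ≥ $275,000 → met
2. preventable accidents in the past year 5 ≤ 5 → met
3. hazmat security assessment 66 days ago vs limit 90 → met
4. drug-and-alcohol testing policy present → met
5. drivers with valid medical certificates 10 ≥ 9 → met
6. condition 'operates vehicles over 26,000 lbs' holds; cargo securement review 117 days ago vs limit 120 → met
7. driver drug-and-alcohol testing 702 days ago vs limit 730 → met
8. certified hazmat drivers 5 ≥ 4 → met
9. auto liability coverage $525,000 < $575,000 → not met
10. BMC-84 surety bond $30,000 ≥ $25,000 → met
Not met: 1 of 10

1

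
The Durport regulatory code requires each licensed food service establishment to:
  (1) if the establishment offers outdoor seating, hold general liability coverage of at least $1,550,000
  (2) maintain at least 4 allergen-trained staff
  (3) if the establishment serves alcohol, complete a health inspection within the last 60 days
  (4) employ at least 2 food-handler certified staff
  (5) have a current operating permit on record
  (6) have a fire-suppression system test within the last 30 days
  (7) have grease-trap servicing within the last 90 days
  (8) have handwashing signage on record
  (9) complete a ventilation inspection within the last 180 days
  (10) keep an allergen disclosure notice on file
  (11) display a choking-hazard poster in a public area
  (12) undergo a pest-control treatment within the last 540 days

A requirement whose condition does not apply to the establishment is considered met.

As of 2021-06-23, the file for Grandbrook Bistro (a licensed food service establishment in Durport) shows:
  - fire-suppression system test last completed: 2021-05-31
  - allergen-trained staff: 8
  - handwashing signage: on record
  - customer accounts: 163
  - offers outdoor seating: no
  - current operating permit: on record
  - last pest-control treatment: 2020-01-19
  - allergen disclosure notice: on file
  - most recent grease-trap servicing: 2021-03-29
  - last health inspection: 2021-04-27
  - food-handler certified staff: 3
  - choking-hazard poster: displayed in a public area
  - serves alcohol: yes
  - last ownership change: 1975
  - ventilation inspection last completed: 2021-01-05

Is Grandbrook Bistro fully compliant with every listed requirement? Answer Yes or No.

Yes

1. condition 'offers outdoor seating' does not hold → requirement n/a → met
2. allergen-trained staff 8 ≥ 4 → met
3. condition 'serves alcohol' holds; health inspection 57 days ago vs limit 60 → met
4. food-handler certified staff 3 ≥ 2 → met
5. current operating permit present → met
6. fire-suppression system test 23 days ago vs limit 30 → met
7. grease-trap servicing 86 days ago vs limit 90 → met
8. handwashing signage present → met
9. ventilation inspection 169 days ago vs limit 180 → met
10. allergen disclosure notice present → met
11. choking-hazard poster present → met
12. pest-control treatment 521 days ago vs limit 540 → met
All met.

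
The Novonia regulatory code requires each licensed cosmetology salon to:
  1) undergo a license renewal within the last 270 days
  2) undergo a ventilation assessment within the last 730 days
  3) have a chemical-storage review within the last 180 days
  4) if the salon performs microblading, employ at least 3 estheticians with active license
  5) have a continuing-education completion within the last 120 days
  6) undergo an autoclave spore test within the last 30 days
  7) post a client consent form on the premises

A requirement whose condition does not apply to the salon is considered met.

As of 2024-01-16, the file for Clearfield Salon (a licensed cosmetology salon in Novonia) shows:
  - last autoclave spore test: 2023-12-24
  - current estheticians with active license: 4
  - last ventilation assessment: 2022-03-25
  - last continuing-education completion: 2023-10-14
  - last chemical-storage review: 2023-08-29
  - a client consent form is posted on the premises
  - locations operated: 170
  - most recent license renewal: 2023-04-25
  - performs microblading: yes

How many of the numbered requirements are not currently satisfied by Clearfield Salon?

1. license renewal 266 days ago vs limit 270 → met
2. ventilation assessment 662 days ago vs limit 730 → met
3. chemical-storage review 140 days ago vs limit 180 → met
4. condition 'performs microblading' holds; estheticians with active license 4 ≥ 3 → met
5. continuing-education completion 94 days ago vs limit 120 → met
6. autoclave spore test 23 days ago vs limit 30 → met
7. client consent form present → met
Not met: 0 of 7

0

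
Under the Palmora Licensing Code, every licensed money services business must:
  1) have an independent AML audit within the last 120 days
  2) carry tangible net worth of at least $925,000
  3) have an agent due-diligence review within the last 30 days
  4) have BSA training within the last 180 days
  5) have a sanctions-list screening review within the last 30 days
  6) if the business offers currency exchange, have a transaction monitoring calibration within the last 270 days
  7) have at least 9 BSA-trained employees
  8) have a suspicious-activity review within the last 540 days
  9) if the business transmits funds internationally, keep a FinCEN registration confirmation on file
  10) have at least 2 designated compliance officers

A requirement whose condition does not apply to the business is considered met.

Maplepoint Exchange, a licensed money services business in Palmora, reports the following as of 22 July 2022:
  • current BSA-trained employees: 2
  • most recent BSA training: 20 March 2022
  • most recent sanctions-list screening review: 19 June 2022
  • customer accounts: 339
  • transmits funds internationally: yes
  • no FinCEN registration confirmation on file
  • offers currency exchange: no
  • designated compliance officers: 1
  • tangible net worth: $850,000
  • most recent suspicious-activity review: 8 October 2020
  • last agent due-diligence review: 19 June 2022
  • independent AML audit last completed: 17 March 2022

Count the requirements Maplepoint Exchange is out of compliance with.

8

1. independent AML audit 127 days ago vs limit 120 → not met
2. tangible net worth $850,000 < $925,000 → not met
3. agent due-diligence review 33 days ago vs limit 30 → not met
4. BSA training 124 days ago vs limit 180 → met
5. sanctions-list screening review 33 days ago vs limit 30 → not met
6. condition 'offers currency exchange' does not hold → requirement n/a → met
7. BSA-trained employees 2 < 9 → not met
8. suspicious-activity review 652 days ago vs limit 540 → not met
9. condition 'transmits funds internationally' holds; FinCEN registration confirmation absent → not met
10. designated compliance officers 1 < 2 → not met
Not met: 8 of 10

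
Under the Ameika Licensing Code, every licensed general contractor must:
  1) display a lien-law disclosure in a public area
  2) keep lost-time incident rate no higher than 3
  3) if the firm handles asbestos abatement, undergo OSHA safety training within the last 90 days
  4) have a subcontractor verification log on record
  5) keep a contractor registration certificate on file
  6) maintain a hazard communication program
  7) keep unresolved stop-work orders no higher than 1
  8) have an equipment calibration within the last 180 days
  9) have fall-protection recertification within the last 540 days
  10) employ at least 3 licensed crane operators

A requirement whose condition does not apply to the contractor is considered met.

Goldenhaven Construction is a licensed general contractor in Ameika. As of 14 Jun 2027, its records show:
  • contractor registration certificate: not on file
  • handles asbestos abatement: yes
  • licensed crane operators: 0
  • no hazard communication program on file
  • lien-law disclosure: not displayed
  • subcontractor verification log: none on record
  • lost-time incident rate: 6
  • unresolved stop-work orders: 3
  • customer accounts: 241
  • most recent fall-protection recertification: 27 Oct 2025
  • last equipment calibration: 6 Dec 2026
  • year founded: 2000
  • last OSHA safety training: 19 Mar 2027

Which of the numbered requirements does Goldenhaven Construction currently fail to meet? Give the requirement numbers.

1. lien-law disclosure absent → not met
2. lost-time incident rate 6 > 3 → not met
3. condition 'handles asbestos abatement' holds; OSHA safety training 87 days ago vs limit 90 → met
4. subcontractor verification log absent → not met
5. contractor registration certificate absent → not met
6. hazard communication program absent → not met
7. unresolved stop-work orders 3 > 1 → not met
8. equipment calibration 190 days ago vs limit 180 → not met
9. fall-protection recertification 595 days ago vs limit 540 → not met
10. licensed crane operators 0 < 3 → not met
Not met: 1, 2, 4, 5, 6, 7, 8, 9, 10

1, 2, 4, 5, 6, 7, 8, 9, 10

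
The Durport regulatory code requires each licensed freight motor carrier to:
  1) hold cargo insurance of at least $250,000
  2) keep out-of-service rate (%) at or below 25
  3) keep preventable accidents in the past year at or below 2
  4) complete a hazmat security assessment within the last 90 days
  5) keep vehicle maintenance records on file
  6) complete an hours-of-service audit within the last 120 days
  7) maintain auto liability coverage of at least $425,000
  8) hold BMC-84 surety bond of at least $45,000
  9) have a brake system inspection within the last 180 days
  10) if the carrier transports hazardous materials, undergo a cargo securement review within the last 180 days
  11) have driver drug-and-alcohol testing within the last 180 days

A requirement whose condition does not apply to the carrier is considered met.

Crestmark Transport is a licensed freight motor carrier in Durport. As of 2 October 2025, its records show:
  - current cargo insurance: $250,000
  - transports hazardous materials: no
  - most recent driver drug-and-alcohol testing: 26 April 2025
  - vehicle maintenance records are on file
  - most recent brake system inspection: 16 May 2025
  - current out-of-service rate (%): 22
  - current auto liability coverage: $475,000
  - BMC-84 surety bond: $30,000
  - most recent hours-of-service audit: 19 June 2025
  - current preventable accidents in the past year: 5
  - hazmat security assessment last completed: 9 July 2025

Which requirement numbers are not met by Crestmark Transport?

3, 8

1. cargo insurance $250,000 ≥ $250,000 → met
2. out-of-service rate (%) 22 ≤ 25 → met
3. preventable accidents in the past year 5 > 2 → not met
4. hazmat security assessment 85 days ago vs limit 90 → met
5. vehicle maintenance records present → met
6. hours-of-service audit 105 days ago vs limit 120 → met
7. auto liability coverage $475,000 ≥ $425,000 → met
8. BMC-84 surety bond $30,000 < $45,000 → not met
9. brake system inspection 139 days ago vs limit 180 → met
10. condition 'transports hazardous materials' does not hold → requirement n/a → met
11. driver drug-and-alcohol testing 159 days ago vs limit 180 → met
Not met: 3, 8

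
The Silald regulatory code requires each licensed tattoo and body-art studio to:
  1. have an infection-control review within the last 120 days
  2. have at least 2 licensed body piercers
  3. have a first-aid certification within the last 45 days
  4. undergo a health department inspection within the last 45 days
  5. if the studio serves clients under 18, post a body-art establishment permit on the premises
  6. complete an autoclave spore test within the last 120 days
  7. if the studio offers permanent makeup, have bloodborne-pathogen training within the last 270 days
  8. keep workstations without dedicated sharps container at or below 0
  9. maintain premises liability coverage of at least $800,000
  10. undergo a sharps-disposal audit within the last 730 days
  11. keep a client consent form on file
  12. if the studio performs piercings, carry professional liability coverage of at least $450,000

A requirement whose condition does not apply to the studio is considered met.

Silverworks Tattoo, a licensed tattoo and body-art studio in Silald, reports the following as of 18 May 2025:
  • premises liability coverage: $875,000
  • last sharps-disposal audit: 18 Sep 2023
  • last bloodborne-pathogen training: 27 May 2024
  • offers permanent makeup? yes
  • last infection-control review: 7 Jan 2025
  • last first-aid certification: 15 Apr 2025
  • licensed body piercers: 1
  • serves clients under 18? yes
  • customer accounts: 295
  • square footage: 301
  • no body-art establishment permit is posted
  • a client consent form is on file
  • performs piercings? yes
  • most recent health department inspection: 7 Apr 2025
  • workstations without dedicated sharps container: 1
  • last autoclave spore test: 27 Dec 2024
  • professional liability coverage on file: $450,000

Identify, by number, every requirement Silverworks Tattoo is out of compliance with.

1, 2, 5, 6, 7, 8

1. infection-control review 131 days ago vs limit 120 → not met
2. licensed body piercers 1 < 2 → not met
3. first-aid certification 33 days ago vs limit 45 → met
4. health department inspection 41 days ago vs limit 45 → met
5. condition 'serves clients under 18' holds; body-art establishment permit absent → not met
6. autoclave spore test 142 days ago vs limit 120 → not met
7. condition 'offers permanent makeup' holds; bloodborne-pathogen training 356 days ago vs limit 270 → not met
8. workstations without dedicated sharps container 1 > 0 → not met
9. premises liability coverage $875,000 ≥ $800,000 → met
10. sharps-disposal audit 608 days ago vs limit 730 → met
11. client consent form present → met
12. condition 'performs piercings' holds; professional liability coverage $450,000 ≥ $450,000 → met
Not met: 1, 2, 5, 6, 7, 8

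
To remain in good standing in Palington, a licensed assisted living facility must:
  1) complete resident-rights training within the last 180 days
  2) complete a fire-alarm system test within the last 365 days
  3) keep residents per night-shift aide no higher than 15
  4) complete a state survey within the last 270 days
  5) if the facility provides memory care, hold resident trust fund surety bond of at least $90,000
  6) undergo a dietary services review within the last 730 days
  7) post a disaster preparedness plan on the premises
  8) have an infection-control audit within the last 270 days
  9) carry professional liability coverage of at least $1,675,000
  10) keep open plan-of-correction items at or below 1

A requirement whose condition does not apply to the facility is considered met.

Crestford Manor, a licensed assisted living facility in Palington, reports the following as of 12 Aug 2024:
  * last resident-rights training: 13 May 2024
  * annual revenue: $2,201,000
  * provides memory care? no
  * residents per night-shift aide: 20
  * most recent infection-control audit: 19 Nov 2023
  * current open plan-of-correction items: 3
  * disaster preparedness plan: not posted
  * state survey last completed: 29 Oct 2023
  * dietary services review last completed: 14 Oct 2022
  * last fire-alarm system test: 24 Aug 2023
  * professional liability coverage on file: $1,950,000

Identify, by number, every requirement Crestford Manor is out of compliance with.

3, 4, 7, 10

1. resident-rights training 91 days ago vs limit 180 → met
2. fire-alarm system test 354 days ago vs limit 365 → met
3. residents per night-shift aide 20 > 15 → not met
4. state survey 288 days ago vs limit 270 → not met
5. condition 'provides memory care' does not hold → requirement n/a → met
6. dietary services review 668 days ago vs limit 730 → met
7. disaster preparedness plan absent → not met
8. infection-control audit 267 days ago vs limit 270 → met
9. professional liability coverage $1,950,000 ≥ $1,675,000 → met
10. open plan-of-correction items 3 > 1 → not met
Not met: 3, 4, 7, 10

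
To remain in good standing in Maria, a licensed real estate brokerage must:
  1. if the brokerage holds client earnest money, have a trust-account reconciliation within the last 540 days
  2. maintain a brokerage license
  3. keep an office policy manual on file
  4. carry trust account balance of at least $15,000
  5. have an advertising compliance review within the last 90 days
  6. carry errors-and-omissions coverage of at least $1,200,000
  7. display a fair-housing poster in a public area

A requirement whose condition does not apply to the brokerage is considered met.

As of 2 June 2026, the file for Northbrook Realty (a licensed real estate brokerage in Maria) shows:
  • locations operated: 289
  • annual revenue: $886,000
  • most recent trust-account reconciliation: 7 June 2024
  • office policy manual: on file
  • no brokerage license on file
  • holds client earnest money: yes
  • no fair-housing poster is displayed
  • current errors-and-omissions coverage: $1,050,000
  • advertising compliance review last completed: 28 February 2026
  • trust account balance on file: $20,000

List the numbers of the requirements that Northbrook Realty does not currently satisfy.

1. condition 'holds client earnest money' holds; trust-account reconciliation 725 days ago vs limit 540 → not met
2. brokerage license absent → not met
3. office policy manual present → met
4. trust account balance $20,000 ≥ $15,000 → met
5. advertising compliance review 94 days ago vs limit 90 → not met
6. errors-and-omissions coverage $1,050,000 < $1,200,000 → not met
7. fair-housing poster absent → not met
Not met: 1, 2, 5, 6, 7

1, 2, 5, 6, 7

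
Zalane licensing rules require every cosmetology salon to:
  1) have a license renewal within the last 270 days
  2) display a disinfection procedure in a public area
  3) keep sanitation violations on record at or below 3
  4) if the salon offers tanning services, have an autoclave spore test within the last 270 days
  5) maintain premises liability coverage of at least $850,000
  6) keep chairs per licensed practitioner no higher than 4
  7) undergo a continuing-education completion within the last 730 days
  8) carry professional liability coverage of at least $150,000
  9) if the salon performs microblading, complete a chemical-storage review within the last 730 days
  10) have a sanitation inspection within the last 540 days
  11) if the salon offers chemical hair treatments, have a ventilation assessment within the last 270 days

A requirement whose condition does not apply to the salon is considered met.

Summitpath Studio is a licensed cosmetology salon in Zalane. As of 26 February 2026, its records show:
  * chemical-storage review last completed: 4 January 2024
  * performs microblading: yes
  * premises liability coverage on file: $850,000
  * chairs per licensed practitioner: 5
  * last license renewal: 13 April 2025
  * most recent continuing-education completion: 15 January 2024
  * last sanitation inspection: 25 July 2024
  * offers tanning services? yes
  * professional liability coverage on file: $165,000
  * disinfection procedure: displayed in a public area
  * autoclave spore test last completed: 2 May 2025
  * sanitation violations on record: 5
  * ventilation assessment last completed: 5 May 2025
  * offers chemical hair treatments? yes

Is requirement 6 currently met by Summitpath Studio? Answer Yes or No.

No

6. chairs per licensed practitioner 5 > 4 → not met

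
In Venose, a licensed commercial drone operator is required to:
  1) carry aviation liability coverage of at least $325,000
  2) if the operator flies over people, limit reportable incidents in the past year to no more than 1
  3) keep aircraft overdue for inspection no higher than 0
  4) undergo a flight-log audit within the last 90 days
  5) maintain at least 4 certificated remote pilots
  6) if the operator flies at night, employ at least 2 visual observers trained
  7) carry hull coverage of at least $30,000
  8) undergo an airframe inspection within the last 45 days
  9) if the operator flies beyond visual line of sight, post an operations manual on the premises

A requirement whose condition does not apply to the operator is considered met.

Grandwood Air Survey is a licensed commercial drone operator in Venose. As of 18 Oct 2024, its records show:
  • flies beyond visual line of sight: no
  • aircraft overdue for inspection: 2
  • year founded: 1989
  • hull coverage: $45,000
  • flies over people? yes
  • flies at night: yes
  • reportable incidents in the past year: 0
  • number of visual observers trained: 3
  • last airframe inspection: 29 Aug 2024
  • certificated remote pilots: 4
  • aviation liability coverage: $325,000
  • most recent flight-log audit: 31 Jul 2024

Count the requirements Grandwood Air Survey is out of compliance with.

1. aviation liability coverage $325,000 ≥ $325,000 → met
2. condition 'flies over people' holds; reportable incidents in the past year 0 ≤ 1 → met
3. aircraft overdue for inspection 2 > 0 → not met
4. flight-log audit 79 days ago vs limit 90 → met
5. certificated remote pilots 4 ≥ 4 → met
6. condition 'flies at night' holds; visual observers trained 3 ≥ 2 → met
7. hull coverage $45,000 ≥ $30,000 → met
8. airframe inspection 50 days ago vs limit 45 → not met
9. condition 'flies beyond visual line of sight' does not hold → requirement n/a → met
Not met: 2 of 9

2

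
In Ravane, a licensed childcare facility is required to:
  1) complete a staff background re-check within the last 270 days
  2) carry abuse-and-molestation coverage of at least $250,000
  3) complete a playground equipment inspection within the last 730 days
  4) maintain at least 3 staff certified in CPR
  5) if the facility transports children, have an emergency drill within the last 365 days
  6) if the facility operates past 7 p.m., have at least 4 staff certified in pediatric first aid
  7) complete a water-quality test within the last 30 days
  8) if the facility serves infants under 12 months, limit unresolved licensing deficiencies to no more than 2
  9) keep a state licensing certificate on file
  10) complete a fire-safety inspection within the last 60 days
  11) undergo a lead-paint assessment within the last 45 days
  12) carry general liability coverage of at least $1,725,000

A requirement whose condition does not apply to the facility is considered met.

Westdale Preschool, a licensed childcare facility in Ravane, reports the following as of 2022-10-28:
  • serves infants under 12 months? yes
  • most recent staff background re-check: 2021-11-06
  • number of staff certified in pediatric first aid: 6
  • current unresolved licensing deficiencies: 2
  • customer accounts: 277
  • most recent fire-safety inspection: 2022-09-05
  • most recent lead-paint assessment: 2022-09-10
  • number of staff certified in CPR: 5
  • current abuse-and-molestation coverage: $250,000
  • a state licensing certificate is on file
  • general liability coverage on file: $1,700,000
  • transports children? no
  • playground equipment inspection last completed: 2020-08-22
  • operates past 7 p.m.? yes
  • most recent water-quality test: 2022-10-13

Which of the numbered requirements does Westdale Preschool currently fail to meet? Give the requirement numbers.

1, 3, 11, 12

1. staff background re-check 356 days ago vs limit 270 → not met
2. abuse-and-molestation coverage $250,000 ≥ $250,000 → met
3. playground equipment inspection 797 days ago vs limit 730 → not met
4. staff certified in CPR 5 ≥ 3 → met
5. condition 'transports children' does not hold → requirement n/a → met
6. condition 'operates past 7 p.m.' holds; staff certified in pediatric first aid 6 ≥ 4 → met
7. water-quality test 15 days ago vs limit 30 → met
8. condition 'serves infants under 12 months' holds; unresolved licensing deficiencies 2 ≤ 2 → met
9. state licensing certificate present → met
10. fire-safety inspection 53 days ago vs limit 60 → met
11. lead-paint assessment 48 days ago vs limit 45 → not met
12. general liability coverage $1,700,000 < $1,725,000 → not met
Not met: 1, 3, 11, 12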